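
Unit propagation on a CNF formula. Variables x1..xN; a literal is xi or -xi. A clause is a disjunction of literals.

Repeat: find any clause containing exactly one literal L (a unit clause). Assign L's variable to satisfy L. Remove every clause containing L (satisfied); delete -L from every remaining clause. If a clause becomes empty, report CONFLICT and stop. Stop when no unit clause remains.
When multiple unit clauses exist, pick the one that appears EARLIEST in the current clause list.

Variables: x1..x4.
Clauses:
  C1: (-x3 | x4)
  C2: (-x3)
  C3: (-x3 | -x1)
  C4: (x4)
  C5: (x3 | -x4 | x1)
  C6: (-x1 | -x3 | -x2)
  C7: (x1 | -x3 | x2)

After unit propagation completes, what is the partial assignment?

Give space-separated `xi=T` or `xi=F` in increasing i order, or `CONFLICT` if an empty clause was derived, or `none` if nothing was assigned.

unit clause [-3] forces x3=F; simplify:
  drop 3 from [3, -4, 1] -> [-4, 1]
  satisfied 5 clause(s); 2 remain; assigned so far: [3]
unit clause [4] forces x4=T; simplify:
  drop -4 from [-4, 1] -> [1]
  satisfied 1 clause(s); 1 remain; assigned so far: [3, 4]
unit clause [1] forces x1=T; simplify:
  satisfied 1 clause(s); 0 remain; assigned so far: [1, 3, 4]

Answer: x1=T x3=F x4=T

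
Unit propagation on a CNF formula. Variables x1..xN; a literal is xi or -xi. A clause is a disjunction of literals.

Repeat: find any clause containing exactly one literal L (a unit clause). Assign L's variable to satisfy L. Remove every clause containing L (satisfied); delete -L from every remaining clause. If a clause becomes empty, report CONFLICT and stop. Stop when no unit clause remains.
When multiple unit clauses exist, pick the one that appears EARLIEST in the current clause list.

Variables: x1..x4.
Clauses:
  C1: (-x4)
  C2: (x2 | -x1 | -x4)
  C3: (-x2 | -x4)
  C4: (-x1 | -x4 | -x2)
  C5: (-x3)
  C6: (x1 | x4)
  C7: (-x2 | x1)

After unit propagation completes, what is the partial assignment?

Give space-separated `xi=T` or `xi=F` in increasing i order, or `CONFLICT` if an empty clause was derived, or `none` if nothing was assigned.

unit clause [-4] forces x4=F; simplify:
  drop 4 from [1, 4] -> [1]
  satisfied 4 clause(s); 3 remain; assigned so far: [4]
unit clause [-3] forces x3=F; simplify:
  satisfied 1 clause(s); 2 remain; assigned so far: [3, 4]
unit clause [1] forces x1=T; simplify:
  satisfied 2 clause(s); 0 remain; assigned so far: [1, 3, 4]

Answer: x1=T x3=F x4=F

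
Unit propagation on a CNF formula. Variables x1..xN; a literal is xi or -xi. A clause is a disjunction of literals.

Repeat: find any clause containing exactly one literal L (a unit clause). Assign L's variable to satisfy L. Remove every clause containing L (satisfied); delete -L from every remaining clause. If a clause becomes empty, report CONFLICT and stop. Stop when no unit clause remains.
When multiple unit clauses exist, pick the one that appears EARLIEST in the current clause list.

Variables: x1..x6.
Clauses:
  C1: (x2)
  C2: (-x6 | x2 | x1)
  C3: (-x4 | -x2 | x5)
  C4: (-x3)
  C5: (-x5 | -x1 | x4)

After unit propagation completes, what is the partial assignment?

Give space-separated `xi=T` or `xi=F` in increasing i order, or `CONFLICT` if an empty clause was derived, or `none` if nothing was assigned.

Answer: x2=T x3=F

Derivation:
unit clause [2] forces x2=T; simplify:
  drop -2 from [-4, -2, 5] -> [-4, 5]
  satisfied 2 clause(s); 3 remain; assigned so far: [2]
unit clause [-3] forces x3=F; simplify:
  satisfied 1 clause(s); 2 remain; assigned so far: [2, 3]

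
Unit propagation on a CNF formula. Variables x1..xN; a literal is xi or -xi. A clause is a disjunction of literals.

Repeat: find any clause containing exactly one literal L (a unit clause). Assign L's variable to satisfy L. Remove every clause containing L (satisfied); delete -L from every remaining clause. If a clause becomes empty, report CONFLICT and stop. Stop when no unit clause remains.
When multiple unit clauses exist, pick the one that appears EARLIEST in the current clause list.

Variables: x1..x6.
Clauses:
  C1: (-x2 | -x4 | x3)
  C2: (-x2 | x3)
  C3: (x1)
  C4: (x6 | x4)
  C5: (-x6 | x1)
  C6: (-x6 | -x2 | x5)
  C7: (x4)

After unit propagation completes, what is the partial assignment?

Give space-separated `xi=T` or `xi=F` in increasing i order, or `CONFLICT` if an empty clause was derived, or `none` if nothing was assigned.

unit clause [1] forces x1=T; simplify:
  satisfied 2 clause(s); 5 remain; assigned so far: [1]
unit clause [4] forces x4=T; simplify:
  drop -4 from [-2, -4, 3] -> [-2, 3]
  satisfied 2 clause(s); 3 remain; assigned so far: [1, 4]

Answer: x1=T x4=T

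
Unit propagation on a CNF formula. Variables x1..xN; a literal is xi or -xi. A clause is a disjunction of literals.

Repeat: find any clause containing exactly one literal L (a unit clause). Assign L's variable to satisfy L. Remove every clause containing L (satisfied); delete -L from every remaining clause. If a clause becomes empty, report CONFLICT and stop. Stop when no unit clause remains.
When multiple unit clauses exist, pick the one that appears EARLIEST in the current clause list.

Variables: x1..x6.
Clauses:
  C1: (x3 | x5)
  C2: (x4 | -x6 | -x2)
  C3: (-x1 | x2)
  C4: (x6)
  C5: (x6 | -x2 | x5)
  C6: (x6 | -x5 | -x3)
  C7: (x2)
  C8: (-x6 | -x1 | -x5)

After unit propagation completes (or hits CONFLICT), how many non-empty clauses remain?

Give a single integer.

unit clause [6] forces x6=T; simplify:
  drop -6 from [4, -6, -2] -> [4, -2]
  drop -6 from [-6, -1, -5] -> [-1, -5]
  satisfied 3 clause(s); 5 remain; assigned so far: [6]
unit clause [2] forces x2=T; simplify:
  drop -2 from [4, -2] -> [4]
  satisfied 2 clause(s); 3 remain; assigned so far: [2, 6]
unit clause [4] forces x4=T; simplify:
  satisfied 1 clause(s); 2 remain; assigned so far: [2, 4, 6]

Answer: 2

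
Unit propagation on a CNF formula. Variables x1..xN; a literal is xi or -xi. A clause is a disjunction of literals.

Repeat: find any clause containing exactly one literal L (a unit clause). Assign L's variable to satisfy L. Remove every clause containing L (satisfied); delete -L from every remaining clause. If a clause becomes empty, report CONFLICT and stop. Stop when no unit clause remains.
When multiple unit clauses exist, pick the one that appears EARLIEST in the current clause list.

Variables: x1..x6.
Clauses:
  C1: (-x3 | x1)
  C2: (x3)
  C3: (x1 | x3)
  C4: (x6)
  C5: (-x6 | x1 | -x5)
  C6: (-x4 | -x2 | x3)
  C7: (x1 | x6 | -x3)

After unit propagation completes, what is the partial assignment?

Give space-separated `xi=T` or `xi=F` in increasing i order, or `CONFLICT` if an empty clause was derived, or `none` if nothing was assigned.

Answer: x1=T x3=T x6=T

Derivation:
unit clause [3] forces x3=T; simplify:
  drop -3 from [-3, 1] -> [1]
  drop -3 from [1, 6, -3] -> [1, 6]
  satisfied 3 clause(s); 4 remain; assigned so far: [3]
unit clause [1] forces x1=T; simplify:
  satisfied 3 clause(s); 1 remain; assigned so far: [1, 3]
unit clause [6] forces x6=T; simplify:
  satisfied 1 clause(s); 0 remain; assigned so far: [1, 3, 6]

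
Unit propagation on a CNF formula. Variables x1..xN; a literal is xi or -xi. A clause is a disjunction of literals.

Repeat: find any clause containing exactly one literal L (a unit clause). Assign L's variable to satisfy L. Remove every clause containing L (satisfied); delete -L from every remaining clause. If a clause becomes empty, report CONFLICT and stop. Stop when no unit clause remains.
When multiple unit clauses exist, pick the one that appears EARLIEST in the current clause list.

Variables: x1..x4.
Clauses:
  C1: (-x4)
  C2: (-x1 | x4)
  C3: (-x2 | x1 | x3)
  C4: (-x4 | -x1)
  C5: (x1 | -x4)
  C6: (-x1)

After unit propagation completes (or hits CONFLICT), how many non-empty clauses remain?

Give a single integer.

unit clause [-4] forces x4=F; simplify:
  drop 4 from [-1, 4] -> [-1]
  satisfied 3 clause(s); 3 remain; assigned so far: [4]
unit clause [-1] forces x1=F; simplify:
  drop 1 from [-2, 1, 3] -> [-2, 3]
  satisfied 2 clause(s); 1 remain; assigned so far: [1, 4]

Answer: 1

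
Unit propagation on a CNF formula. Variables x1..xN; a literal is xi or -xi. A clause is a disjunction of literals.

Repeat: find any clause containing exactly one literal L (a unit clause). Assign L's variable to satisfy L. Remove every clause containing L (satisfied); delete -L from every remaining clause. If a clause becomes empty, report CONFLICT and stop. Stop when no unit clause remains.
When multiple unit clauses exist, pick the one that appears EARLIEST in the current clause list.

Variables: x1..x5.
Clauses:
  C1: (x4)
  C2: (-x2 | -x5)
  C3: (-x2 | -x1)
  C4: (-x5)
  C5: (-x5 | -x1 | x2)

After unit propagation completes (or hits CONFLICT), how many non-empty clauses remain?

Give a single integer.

Answer: 1

Derivation:
unit clause [4] forces x4=T; simplify:
  satisfied 1 clause(s); 4 remain; assigned so far: [4]
unit clause [-5] forces x5=F; simplify:
  satisfied 3 clause(s); 1 remain; assigned so far: [4, 5]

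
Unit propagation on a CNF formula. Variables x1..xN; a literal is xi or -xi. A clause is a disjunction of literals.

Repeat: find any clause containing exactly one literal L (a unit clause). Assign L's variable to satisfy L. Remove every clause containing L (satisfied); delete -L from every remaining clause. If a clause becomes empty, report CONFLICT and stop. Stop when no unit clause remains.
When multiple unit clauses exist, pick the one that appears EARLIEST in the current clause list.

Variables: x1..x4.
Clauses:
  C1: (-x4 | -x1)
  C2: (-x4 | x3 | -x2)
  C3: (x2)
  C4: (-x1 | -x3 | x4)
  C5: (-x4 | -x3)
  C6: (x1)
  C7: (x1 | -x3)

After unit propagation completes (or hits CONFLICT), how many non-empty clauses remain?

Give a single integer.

unit clause [2] forces x2=T; simplify:
  drop -2 from [-4, 3, -2] -> [-4, 3]
  satisfied 1 clause(s); 6 remain; assigned so far: [2]
unit clause [1] forces x1=T; simplify:
  drop -1 from [-4, -1] -> [-4]
  drop -1 from [-1, -3, 4] -> [-3, 4]
  satisfied 2 clause(s); 4 remain; assigned so far: [1, 2]
unit clause [-4] forces x4=F; simplify:
  drop 4 from [-3, 4] -> [-3]
  satisfied 3 clause(s); 1 remain; assigned so far: [1, 2, 4]
unit clause [-3] forces x3=F; simplify:
  satisfied 1 clause(s); 0 remain; assigned so far: [1, 2, 3, 4]

Answer: 0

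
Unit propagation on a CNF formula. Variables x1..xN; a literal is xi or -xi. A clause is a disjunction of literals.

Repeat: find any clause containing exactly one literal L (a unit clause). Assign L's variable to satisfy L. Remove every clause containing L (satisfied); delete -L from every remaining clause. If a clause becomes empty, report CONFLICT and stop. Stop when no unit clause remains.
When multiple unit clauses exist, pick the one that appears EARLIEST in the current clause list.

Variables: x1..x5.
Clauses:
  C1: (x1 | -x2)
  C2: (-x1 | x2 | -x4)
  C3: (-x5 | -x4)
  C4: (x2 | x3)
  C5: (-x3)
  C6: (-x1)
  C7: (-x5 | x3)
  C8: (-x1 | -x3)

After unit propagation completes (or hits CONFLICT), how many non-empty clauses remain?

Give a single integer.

unit clause [-3] forces x3=F; simplify:
  drop 3 from [2, 3] -> [2]
  drop 3 from [-5, 3] -> [-5]
  satisfied 2 clause(s); 6 remain; assigned so far: [3]
unit clause [2] forces x2=T; simplify:
  drop -2 from [1, -2] -> [1]
  satisfied 2 clause(s); 4 remain; assigned so far: [2, 3]
unit clause [1] forces x1=T; simplify:
  drop -1 from [-1] -> [] (empty!)
  satisfied 1 clause(s); 3 remain; assigned so far: [1, 2, 3]
CONFLICT (empty clause)

Answer: 2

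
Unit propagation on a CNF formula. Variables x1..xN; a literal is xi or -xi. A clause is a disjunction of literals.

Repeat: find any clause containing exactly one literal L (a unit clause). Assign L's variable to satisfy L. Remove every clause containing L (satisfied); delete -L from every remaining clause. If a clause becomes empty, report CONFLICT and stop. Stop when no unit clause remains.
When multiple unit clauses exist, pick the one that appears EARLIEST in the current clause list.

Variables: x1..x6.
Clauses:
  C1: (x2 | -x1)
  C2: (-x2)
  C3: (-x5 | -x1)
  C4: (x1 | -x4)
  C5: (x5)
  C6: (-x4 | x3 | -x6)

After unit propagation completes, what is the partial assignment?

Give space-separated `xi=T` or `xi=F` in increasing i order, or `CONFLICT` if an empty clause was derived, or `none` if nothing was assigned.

unit clause [-2] forces x2=F; simplify:
  drop 2 from [2, -1] -> [-1]
  satisfied 1 clause(s); 5 remain; assigned so far: [2]
unit clause [-1] forces x1=F; simplify:
  drop 1 from [1, -4] -> [-4]
  satisfied 2 clause(s); 3 remain; assigned so far: [1, 2]
unit clause [-4] forces x4=F; simplify:
  satisfied 2 clause(s); 1 remain; assigned so far: [1, 2, 4]
unit clause [5] forces x5=T; simplify:
  satisfied 1 clause(s); 0 remain; assigned so far: [1, 2, 4, 5]

Answer: x1=F x2=F x4=F x5=T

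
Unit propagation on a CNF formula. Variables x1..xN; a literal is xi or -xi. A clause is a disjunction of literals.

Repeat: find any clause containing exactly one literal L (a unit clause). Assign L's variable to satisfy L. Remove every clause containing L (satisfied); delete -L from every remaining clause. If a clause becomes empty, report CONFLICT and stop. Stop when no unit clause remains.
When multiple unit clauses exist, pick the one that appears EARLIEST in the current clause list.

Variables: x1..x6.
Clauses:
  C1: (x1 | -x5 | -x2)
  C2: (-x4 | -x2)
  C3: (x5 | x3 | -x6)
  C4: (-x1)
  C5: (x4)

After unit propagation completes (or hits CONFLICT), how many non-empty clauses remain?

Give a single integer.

Answer: 1

Derivation:
unit clause [-1] forces x1=F; simplify:
  drop 1 from [1, -5, -2] -> [-5, -2]
  satisfied 1 clause(s); 4 remain; assigned so far: [1]
unit clause [4] forces x4=T; simplify:
  drop -4 from [-4, -2] -> [-2]
  satisfied 1 clause(s); 3 remain; assigned so far: [1, 4]
unit clause [-2] forces x2=F; simplify:
  satisfied 2 clause(s); 1 remain; assigned so far: [1, 2, 4]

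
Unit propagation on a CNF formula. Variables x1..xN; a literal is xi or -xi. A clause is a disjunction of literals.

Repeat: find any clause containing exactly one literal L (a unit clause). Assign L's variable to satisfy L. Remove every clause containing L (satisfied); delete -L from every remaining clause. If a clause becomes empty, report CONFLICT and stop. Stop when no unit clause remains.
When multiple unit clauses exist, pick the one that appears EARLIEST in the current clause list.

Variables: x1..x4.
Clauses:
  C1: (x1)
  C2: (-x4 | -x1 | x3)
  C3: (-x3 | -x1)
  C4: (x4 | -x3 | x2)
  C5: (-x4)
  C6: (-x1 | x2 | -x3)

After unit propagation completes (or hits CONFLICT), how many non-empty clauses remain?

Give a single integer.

Answer: 0

Derivation:
unit clause [1] forces x1=T; simplify:
  drop -1 from [-4, -1, 3] -> [-4, 3]
  drop -1 from [-3, -1] -> [-3]
  drop -1 from [-1, 2, -3] -> [2, -3]
  satisfied 1 clause(s); 5 remain; assigned so far: [1]
unit clause [-3] forces x3=F; simplify:
  drop 3 from [-4, 3] -> [-4]
  satisfied 3 clause(s); 2 remain; assigned so far: [1, 3]
unit clause [-4] forces x4=F; simplify:
  satisfied 2 clause(s); 0 remain; assigned so far: [1, 3, 4]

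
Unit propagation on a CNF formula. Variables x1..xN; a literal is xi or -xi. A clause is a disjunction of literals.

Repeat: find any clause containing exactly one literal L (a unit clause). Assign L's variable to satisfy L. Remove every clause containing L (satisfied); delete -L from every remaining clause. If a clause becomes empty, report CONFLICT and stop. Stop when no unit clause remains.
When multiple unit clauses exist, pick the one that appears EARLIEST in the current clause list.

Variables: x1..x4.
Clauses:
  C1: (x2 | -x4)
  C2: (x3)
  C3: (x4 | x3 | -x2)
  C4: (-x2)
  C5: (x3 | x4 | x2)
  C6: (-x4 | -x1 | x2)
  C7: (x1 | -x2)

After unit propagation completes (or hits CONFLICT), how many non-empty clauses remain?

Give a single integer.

Answer: 0

Derivation:
unit clause [3] forces x3=T; simplify:
  satisfied 3 clause(s); 4 remain; assigned so far: [3]
unit clause [-2] forces x2=F; simplify:
  drop 2 from [2, -4] -> [-4]
  drop 2 from [-4, -1, 2] -> [-4, -1]
  satisfied 2 clause(s); 2 remain; assigned so far: [2, 3]
unit clause [-4] forces x4=F; simplify:
  satisfied 2 clause(s); 0 remain; assigned so far: [2, 3, 4]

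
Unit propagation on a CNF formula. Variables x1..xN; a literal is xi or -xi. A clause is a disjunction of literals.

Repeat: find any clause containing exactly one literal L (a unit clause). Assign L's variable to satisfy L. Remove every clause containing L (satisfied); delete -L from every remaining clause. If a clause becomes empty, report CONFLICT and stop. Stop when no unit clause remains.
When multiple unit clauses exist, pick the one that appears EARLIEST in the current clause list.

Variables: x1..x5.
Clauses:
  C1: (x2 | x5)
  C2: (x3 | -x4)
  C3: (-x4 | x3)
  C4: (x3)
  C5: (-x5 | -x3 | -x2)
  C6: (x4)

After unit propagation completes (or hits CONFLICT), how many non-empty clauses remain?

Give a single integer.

unit clause [3] forces x3=T; simplify:
  drop -3 from [-5, -3, -2] -> [-5, -2]
  satisfied 3 clause(s); 3 remain; assigned so far: [3]
unit clause [4] forces x4=T; simplify:
  satisfied 1 clause(s); 2 remain; assigned so far: [3, 4]

Answer: 2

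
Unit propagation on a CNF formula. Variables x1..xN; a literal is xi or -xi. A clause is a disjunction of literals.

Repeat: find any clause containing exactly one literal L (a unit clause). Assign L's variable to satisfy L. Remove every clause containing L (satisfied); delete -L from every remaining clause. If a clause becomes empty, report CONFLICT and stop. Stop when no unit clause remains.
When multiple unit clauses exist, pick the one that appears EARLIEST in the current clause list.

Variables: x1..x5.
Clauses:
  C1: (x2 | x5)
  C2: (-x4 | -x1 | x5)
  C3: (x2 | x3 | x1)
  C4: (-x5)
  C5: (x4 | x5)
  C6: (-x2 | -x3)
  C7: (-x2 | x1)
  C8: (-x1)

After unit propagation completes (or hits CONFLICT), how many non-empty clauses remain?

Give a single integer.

unit clause [-5] forces x5=F; simplify:
  drop 5 from [2, 5] -> [2]
  drop 5 from [-4, -1, 5] -> [-4, -1]
  drop 5 from [4, 5] -> [4]
  satisfied 1 clause(s); 7 remain; assigned so far: [5]
unit clause [2] forces x2=T; simplify:
  drop -2 from [-2, -3] -> [-3]
  drop -2 from [-2, 1] -> [1]
  satisfied 2 clause(s); 5 remain; assigned so far: [2, 5]
unit clause [4] forces x4=T; simplify:
  drop -4 from [-4, -1] -> [-1]
  satisfied 1 clause(s); 4 remain; assigned so far: [2, 4, 5]
unit clause [-1] forces x1=F; simplify:
  drop 1 from [1] -> [] (empty!)
  satisfied 2 clause(s); 2 remain; assigned so far: [1, 2, 4, 5]
CONFLICT (empty clause)

Answer: 1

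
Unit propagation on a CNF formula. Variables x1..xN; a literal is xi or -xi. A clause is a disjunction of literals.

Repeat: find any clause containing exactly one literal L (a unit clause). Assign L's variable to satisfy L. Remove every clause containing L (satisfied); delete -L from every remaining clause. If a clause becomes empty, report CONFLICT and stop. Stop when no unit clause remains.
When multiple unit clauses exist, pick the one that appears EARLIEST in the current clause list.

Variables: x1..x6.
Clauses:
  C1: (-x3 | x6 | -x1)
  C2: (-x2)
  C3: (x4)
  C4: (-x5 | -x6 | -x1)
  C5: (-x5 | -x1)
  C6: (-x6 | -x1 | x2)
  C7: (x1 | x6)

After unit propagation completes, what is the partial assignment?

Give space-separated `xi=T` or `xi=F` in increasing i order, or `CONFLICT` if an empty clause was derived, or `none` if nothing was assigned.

Answer: x2=F x4=T

Derivation:
unit clause [-2] forces x2=F; simplify:
  drop 2 from [-6, -1, 2] -> [-6, -1]
  satisfied 1 clause(s); 6 remain; assigned so far: [2]
unit clause [4] forces x4=T; simplify:
  satisfied 1 clause(s); 5 remain; assigned so far: [2, 4]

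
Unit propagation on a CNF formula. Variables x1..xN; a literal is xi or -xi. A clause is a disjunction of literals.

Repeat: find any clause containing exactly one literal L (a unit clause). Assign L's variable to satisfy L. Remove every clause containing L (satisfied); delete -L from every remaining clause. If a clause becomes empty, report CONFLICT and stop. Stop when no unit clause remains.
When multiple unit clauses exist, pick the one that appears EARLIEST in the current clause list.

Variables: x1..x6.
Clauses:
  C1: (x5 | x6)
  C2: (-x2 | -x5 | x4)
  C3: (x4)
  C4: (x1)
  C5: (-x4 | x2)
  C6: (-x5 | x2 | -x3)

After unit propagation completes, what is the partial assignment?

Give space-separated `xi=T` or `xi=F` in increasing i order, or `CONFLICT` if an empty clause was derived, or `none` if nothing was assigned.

unit clause [4] forces x4=T; simplify:
  drop -4 from [-4, 2] -> [2]
  satisfied 2 clause(s); 4 remain; assigned so far: [4]
unit clause [1] forces x1=T; simplify:
  satisfied 1 clause(s); 3 remain; assigned so far: [1, 4]
unit clause [2] forces x2=T; simplify:
  satisfied 2 clause(s); 1 remain; assigned so far: [1, 2, 4]

Answer: x1=T x2=T x4=T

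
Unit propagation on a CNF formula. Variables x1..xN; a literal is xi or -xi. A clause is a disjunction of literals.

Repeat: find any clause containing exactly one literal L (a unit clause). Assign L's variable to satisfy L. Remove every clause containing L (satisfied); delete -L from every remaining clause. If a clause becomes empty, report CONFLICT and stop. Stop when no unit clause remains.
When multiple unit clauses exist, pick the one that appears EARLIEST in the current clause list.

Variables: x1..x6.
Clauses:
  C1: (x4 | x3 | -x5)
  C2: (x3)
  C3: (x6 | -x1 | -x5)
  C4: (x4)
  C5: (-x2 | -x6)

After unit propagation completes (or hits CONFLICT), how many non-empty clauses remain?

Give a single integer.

unit clause [3] forces x3=T; simplify:
  satisfied 2 clause(s); 3 remain; assigned so far: [3]
unit clause [4] forces x4=T; simplify:
  satisfied 1 clause(s); 2 remain; assigned so far: [3, 4]

Answer: 2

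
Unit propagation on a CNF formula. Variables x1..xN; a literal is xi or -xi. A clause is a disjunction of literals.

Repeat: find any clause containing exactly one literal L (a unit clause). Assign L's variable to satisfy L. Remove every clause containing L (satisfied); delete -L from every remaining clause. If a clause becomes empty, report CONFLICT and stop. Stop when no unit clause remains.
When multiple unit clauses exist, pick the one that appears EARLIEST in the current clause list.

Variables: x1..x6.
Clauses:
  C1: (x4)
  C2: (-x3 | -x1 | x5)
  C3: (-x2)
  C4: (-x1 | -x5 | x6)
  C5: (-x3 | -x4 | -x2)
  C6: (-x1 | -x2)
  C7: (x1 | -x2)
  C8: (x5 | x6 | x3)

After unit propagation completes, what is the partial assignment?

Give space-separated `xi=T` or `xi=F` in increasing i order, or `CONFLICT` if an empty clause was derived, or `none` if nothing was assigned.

unit clause [4] forces x4=T; simplify:
  drop -4 from [-3, -4, -2] -> [-3, -2]
  satisfied 1 clause(s); 7 remain; assigned so far: [4]
unit clause [-2] forces x2=F; simplify:
  satisfied 4 clause(s); 3 remain; assigned so far: [2, 4]

Answer: x2=F x4=T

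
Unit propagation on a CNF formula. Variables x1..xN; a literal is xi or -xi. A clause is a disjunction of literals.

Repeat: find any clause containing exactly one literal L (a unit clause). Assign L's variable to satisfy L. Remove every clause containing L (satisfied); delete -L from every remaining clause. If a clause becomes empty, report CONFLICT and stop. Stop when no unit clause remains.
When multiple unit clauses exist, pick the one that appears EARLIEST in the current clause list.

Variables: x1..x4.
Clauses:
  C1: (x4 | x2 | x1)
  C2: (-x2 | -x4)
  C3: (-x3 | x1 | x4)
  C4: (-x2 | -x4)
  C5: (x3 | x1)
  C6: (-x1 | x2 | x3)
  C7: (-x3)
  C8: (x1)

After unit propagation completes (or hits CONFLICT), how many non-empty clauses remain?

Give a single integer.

Answer: 0

Derivation:
unit clause [-3] forces x3=F; simplify:
  drop 3 from [3, 1] -> [1]
  drop 3 from [-1, 2, 3] -> [-1, 2]
  satisfied 2 clause(s); 6 remain; assigned so far: [3]
unit clause [1] forces x1=T; simplify:
  drop -1 from [-1, 2] -> [2]
  satisfied 3 clause(s); 3 remain; assigned so far: [1, 3]
unit clause [2] forces x2=T; simplify:
  drop -2 from [-2, -4] -> [-4]
  drop -2 from [-2, -4] -> [-4]
  satisfied 1 clause(s); 2 remain; assigned so far: [1, 2, 3]
unit clause [-4] forces x4=F; simplify:
  satisfied 2 clause(s); 0 remain; assigned so far: [1, 2, 3, 4]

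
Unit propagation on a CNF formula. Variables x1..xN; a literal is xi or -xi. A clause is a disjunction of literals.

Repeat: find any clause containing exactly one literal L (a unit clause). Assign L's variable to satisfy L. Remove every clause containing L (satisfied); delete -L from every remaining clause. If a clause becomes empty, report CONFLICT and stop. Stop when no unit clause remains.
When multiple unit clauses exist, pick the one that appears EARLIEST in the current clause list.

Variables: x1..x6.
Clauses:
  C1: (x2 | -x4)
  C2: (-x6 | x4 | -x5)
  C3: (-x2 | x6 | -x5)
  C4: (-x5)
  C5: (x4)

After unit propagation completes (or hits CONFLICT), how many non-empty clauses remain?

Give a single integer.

unit clause [-5] forces x5=F; simplify:
  satisfied 3 clause(s); 2 remain; assigned so far: [5]
unit clause [4] forces x4=T; simplify:
  drop -4 from [2, -4] -> [2]
  satisfied 1 clause(s); 1 remain; assigned so far: [4, 5]
unit clause [2] forces x2=T; simplify:
  satisfied 1 clause(s); 0 remain; assigned so far: [2, 4, 5]

Answer: 0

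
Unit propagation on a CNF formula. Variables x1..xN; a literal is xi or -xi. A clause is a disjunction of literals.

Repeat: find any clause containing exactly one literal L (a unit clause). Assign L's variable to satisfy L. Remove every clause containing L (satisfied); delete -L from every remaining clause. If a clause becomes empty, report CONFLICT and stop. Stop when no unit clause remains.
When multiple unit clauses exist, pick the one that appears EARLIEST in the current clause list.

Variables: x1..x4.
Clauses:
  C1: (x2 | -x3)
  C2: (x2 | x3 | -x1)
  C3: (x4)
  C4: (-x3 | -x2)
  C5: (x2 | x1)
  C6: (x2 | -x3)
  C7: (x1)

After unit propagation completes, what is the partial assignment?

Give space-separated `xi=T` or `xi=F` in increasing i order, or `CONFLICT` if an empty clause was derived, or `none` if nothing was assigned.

Answer: x1=T x4=T

Derivation:
unit clause [4] forces x4=T; simplify:
  satisfied 1 clause(s); 6 remain; assigned so far: [4]
unit clause [1] forces x1=T; simplify:
  drop -1 from [2, 3, -1] -> [2, 3]
  satisfied 2 clause(s); 4 remain; assigned so far: [1, 4]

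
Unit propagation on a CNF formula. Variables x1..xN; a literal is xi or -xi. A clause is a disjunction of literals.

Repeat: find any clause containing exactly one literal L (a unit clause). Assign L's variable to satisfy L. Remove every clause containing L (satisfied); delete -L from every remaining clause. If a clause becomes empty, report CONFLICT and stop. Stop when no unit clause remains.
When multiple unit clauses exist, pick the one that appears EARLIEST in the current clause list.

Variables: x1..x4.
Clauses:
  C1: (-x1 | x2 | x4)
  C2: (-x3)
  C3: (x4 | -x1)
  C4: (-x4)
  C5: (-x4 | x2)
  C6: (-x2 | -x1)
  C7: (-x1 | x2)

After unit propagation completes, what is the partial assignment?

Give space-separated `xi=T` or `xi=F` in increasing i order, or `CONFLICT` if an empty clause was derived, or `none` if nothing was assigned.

unit clause [-3] forces x3=F; simplify:
  satisfied 1 clause(s); 6 remain; assigned so far: [3]
unit clause [-4] forces x4=F; simplify:
  drop 4 from [-1, 2, 4] -> [-1, 2]
  drop 4 from [4, -1] -> [-1]
  satisfied 2 clause(s); 4 remain; assigned so far: [3, 4]
unit clause [-1] forces x1=F; simplify:
  satisfied 4 clause(s); 0 remain; assigned so far: [1, 3, 4]

Answer: x1=F x3=F x4=F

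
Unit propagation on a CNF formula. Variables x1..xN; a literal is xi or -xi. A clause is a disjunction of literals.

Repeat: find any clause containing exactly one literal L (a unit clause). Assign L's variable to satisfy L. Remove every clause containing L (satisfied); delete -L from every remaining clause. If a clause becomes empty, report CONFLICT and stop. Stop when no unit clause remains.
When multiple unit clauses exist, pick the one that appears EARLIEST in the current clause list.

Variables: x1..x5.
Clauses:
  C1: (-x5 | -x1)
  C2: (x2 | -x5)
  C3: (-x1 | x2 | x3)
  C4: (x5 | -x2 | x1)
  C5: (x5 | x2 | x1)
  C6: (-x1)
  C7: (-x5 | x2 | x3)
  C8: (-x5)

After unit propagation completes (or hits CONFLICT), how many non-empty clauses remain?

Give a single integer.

unit clause [-1] forces x1=F; simplify:
  drop 1 from [5, -2, 1] -> [5, -2]
  drop 1 from [5, 2, 1] -> [5, 2]
  satisfied 3 clause(s); 5 remain; assigned so far: [1]
unit clause [-5] forces x5=F; simplify:
  drop 5 from [5, -2] -> [-2]
  drop 5 from [5, 2] -> [2]
  satisfied 3 clause(s); 2 remain; assigned so far: [1, 5]
unit clause [-2] forces x2=F; simplify:
  drop 2 from [2] -> [] (empty!)
  satisfied 1 clause(s); 1 remain; assigned so far: [1, 2, 5]
CONFLICT (empty clause)

Answer: 0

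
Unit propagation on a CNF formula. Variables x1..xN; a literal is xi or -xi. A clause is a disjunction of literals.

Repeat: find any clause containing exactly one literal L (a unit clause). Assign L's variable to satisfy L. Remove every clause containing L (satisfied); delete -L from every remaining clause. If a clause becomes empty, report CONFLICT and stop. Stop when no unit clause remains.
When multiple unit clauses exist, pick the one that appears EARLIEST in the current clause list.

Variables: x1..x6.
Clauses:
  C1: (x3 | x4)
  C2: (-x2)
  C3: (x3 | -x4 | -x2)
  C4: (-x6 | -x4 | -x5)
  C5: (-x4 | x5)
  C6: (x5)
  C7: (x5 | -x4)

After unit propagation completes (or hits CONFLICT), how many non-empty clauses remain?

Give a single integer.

unit clause [-2] forces x2=F; simplify:
  satisfied 2 clause(s); 5 remain; assigned so far: [2]
unit clause [5] forces x5=T; simplify:
  drop -5 from [-6, -4, -5] -> [-6, -4]
  satisfied 3 clause(s); 2 remain; assigned so far: [2, 5]

Answer: 2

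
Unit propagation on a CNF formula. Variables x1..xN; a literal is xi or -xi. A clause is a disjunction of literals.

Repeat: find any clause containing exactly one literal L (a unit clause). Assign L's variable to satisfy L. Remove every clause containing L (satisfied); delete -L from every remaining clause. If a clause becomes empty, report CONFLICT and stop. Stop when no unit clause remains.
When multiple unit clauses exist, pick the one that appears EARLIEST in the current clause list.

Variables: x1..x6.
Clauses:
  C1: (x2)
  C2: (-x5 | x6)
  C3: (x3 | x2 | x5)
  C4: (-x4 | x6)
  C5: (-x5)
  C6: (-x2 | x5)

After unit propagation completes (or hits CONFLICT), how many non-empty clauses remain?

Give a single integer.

Answer: 1

Derivation:
unit clause [2] forces x2=T; simplify:
  drop -2 from [-2, 5] -> [5]
  satisfied 2 clause(s); 4 remain; assigned so far: [2]
unit clause [-5] forces x5=F; simplify:
  drop 5 from [5] -> [] (empty!)
  satisfied 2 clause(s); 2 remain; assigned so far: [2, 5]
CONFLICT (empty clause)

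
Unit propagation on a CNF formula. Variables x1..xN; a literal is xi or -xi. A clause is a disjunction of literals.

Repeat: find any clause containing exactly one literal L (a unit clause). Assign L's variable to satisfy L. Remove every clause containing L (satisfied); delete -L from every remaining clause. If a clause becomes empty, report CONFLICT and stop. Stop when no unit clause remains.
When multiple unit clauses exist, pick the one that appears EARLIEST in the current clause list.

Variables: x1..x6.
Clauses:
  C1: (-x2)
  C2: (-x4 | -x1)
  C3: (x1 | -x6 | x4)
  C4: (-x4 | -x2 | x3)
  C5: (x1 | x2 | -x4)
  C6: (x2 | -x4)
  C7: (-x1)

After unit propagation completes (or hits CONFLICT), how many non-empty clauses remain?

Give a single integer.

Answer: 0

Derivation:
unit clause [-2] forces x2=F; simplify:
  drop 2 from [1, 2, -4] -> [1, -4]
  drop 2 from [2, -4] -> [-4]
  satisfied 2 clause(s); 5 remain; assigned so far: [2]
unit clause [-4] forces x4=F; simplify:
  drop 4 from [1, -6, 4] -> [1, -6]
  satisfied 3 clause(s); 2 remain; assigned so far: [2, 4]
unit clause [-1] forces x1=F; simplify:
  drop 1 from [1, -6] -> [-6]
  satisfied 1 clause(s); 1 remain; assigned so far: [1, 2, 4]
unit clause [-6] forces x6=F; simplify:
  satisfied 1 clause(s); 0 remain; assigned so far: [1, 2, 4, 6]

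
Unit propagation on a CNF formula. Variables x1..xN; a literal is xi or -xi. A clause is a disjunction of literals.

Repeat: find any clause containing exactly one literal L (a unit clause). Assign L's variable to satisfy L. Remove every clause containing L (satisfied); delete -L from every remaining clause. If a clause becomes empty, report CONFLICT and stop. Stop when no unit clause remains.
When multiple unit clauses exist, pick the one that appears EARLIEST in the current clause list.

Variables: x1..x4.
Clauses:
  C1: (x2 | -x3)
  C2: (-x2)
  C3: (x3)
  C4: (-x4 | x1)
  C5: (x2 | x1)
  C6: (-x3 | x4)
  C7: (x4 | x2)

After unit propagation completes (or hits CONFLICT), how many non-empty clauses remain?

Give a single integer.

unit clause [-2] forces x2=F; simplify:
  drop 2 from [2, -3] -> [-3]
  drop 2 from [2, 1] -> [1]
  drop 2 from [4, 2] -> [4]
  satisfied 1 clause(s); 6 remain; assigned so far: [2]
unit clause [-3] forces x3=F; simplify:
  drop 3 from [3] -> [] (empty!)
  satisfied 2 clause(s); 4 remain; assigned so far: [2, 3]
CONFLICT (empty clause)

Answer: 3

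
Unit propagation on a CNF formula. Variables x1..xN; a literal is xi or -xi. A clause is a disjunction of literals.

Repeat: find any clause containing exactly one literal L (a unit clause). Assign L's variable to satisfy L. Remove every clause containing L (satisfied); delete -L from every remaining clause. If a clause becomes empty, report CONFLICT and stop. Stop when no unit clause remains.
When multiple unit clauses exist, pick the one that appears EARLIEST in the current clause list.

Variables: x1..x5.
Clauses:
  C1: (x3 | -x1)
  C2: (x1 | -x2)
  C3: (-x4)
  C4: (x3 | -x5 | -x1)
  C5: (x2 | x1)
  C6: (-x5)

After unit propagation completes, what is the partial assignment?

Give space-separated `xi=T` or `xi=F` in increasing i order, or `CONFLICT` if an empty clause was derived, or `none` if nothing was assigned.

Answer: x4=F x5=F

Derivation:
unit clause [-4] forces x4=F; simplify:
  satisfied 1 clause(s); 5 remain; assigned so far: [4]
unit clause [-5] forces x5=F; simplify:
  satisfied 2 clause(s); 3 remain; assigned so far: [4, 5]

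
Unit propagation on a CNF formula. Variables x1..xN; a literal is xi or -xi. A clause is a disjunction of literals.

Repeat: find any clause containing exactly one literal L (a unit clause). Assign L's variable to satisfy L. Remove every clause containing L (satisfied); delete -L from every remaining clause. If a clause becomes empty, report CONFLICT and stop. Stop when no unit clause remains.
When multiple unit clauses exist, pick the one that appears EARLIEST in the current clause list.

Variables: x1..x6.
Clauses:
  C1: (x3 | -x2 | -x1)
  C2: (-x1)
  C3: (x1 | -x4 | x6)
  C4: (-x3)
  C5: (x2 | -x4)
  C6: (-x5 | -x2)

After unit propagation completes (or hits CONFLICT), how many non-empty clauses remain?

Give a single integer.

Answer: 3

Derivation:
unit clause [-1] forces x1=F; simplify:
  drop 1 from [1, -4, 6] -> [-4, 6]
  satisfied 2 clause(s); 4 remain; assigned so far: [1]
unit clause [-3] forces x3=F; simplify:
  satisfied 1 clause(s); 3 remain; assigned so far: [1, 3]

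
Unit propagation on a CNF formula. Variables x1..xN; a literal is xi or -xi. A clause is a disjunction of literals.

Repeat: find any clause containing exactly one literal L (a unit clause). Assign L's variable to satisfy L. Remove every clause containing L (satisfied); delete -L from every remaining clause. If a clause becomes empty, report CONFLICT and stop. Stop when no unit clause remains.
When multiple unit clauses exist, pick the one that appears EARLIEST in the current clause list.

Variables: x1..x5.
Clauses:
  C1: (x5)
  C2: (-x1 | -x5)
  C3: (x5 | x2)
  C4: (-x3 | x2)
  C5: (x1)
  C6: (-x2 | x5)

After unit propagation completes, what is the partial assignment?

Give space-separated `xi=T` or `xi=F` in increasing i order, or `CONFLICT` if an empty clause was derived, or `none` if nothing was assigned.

Answer: CONFLICT

Derivation:
unit clause [5] forces x5=T; simplify:
  drop -5 from [-1, -5] -> [-1]
  satisfied 3 clause(s); 3 remain; assigned so far: [5]
unit clause [-1] forces x1=F; simplify:
  drop 1 from [1] -> [] (empty!)
  satisfied 1 clause(s); 2 remain; assigned so far: [1, 5]
CONFLICT (empty clause)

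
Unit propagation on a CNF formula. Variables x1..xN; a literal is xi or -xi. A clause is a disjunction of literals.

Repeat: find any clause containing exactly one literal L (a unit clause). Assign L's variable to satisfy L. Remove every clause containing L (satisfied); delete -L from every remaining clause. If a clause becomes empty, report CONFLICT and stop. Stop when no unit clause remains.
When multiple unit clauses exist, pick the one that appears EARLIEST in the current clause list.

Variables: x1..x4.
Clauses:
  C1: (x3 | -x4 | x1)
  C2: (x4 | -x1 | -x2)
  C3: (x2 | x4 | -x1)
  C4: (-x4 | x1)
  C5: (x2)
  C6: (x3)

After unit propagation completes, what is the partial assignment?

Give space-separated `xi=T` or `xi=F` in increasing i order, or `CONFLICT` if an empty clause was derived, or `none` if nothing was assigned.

unit clause [2] forces x2=T; simplify:
  drop -2 from [4, -1, -2] -> [4, -1]
  satisfied 2 clause(s); 4 remain; assigned so far: [2]
unit clause [3] forces x3=T; simplify:
  satisfied 2 clause(s); 2 remain; assigned so far: [2, 3]

Answer: x2=T x3=T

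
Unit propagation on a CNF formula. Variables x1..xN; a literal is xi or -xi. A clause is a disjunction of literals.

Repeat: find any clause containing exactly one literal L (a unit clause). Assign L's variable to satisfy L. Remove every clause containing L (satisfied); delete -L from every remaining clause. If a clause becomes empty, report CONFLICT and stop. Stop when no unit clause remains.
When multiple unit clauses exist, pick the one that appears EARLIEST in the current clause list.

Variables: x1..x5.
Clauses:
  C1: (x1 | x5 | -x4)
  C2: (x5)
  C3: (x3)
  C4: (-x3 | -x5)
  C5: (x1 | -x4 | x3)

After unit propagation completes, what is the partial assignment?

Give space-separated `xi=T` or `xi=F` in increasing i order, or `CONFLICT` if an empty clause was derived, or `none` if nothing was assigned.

Answer: CONFLICT

Derivation:
unit clause [5] forces x5=T; simplify:
  drop -5 from [-3, -5] -> [-3]
  satisfied 2 clause(s); 3 remain; assigned so far: [5]
unit clause [3] forces x3=T; simplify:
  drop -3 from [-3] -> [] (empty!)
  satisfied 2 clause(s); 1 remain; assigned so far: [3, 5]
CONFLICT (empty clause)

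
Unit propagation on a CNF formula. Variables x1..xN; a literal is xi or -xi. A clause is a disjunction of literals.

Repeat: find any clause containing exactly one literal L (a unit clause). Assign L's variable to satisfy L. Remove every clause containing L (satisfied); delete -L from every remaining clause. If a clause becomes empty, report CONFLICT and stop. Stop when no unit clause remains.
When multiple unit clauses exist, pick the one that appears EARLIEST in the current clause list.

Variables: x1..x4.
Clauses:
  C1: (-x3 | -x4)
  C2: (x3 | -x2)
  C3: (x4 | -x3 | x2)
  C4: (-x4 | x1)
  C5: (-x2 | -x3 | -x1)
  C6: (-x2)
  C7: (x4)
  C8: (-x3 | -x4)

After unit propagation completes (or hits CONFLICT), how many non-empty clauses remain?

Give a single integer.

Answer: 0

Derivation:
unit clause [-2] forces x2=F; simplify:
  drop 2 from [4, -3, 2] -> [4, -3]
  satisfied 3 clause(s); 5 remain; assigned so far: [2]
unit clause [4] forces x4=T; simplify:
  drop -4 from [-3, -4] -> [-3]
  drop -4 from [-4, 1] -> [1]
  drop -4 from [-3, -4] -> [-3]
  satisfied 2 clause(s); 3 remain; assigned so far: [2, 4]
unit clause [-3] forces x3=F; simplify:
  satisfied 2 clause(s); 1 remain; assigned so far: [2, 3, 4]
unit clause [1] forces x1=T; simplify:
  satisfied 1 clause(s); 0 remain; assigned so far: [1, 2, 3, 4]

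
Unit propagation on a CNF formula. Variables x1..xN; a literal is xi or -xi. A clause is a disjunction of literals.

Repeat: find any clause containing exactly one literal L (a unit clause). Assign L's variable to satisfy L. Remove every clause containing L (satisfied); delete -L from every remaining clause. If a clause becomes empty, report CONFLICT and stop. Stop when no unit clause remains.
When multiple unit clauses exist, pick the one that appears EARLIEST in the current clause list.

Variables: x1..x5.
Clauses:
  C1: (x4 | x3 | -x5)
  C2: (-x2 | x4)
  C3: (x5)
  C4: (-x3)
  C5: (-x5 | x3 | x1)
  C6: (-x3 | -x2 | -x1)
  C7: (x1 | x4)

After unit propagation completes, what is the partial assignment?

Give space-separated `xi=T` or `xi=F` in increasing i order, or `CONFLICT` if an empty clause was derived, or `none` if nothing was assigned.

unit clause [5] forces x5=T; simplify:
  drop -5 from [4, 3, -5] -> [4, 3]
  drop -5 from [-5, 3, 1] -> [3, 1]
  satisfied 1 clause(s); 6 remain; assigned so far: [5]
unit clause [-3] forces x3=F; simplify:
  drop 3 from [4, 3] -> [4]
  drop 3 from [3, 1] -> [1]
  satisfied 2 clause(s); 4 remain; assigned so far: [3, 5]
unit clause [4] forces x4=T; simplify:
  satisfied 3 clause(s); 1 remain; assigned so far: [3, 4, 5]
unit clause [1] forces x1=T; simplify:
  satisfied 1 clause(s); 0 remain; assigned so far: [1, 3, 4, 5]

Answer: x1=T x3=F x4=T x5=T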